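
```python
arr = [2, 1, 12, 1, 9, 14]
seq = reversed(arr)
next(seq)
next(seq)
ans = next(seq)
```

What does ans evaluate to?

Step 1: reversed([2, 1, 12, 1, 9, 14]) gives iterator: [14, 9, 1, 12, 1, 2].
Step 2: First next() = 14, second next() = 9.
Step 3: Third next() = 1.
Therefore ans = 1.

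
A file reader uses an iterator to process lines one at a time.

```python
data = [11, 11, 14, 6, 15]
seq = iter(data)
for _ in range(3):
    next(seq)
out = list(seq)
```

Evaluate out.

Step 1: Create iterator over [11, 11, 14, 6, 15].
Step 2: Advance 3 positions (consuming [11, 11, 14]).
Step 3: list() collects remaining elements: [6, 15].
Therefore out = [6, 15].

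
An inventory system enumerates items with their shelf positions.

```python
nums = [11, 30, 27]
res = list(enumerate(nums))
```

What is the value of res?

Step 1: enumerate pairs each element with its index:
  (0, 11)
  (1, 30)
  (2, 27)
Therefore res = [(0, 11), (1, 30), (2, 27)].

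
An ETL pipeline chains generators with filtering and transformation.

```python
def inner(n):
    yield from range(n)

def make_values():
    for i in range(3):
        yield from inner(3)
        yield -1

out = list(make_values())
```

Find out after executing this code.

Step 1: For each i in range(3):
  i=0: yield from inner(3) -> [0, 1, 2], then yield -1
  i=1: yield from inner(3) -> [0, 1, 2], then yield -1
  i=2: yield from inner(3) -> [0, 1, 2], then yield -1
Therefore out = [0, 1, 2, -1, 0, 1, 2, -1, 0, 1, 2, -1].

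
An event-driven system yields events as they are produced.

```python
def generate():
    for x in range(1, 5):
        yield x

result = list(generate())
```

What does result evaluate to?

Step 1: The generator yields each value from range(1, 5).
Step 2: list() consumes all yields: [1, 2, 3, 4].
Therefore result = [1, 2, 3, 4].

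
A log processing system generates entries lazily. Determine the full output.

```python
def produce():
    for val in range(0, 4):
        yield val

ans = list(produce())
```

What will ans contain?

Step 1: The generator yields each value from range(0, 4).
Step 2: list() consumes all yields: [0, 1, 2, 3].
Therefore ans = [0, 1, 2, 3].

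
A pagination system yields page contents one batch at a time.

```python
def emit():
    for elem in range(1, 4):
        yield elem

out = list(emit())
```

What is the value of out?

Step 1: The generator yields each value from range(1, 4).
Step 2: list() consumes all yields: [1, 2, 3].
Therefore out = [1, 2, 3].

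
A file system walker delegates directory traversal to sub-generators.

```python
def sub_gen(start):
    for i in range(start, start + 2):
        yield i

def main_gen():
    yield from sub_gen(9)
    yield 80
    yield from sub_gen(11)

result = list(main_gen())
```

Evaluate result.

Step 1: main_gen() delegates to sub_gen(9):
  yield 9
  yield 10
Step 2: yield 80
Step 3: Delegates to sub_gen(11):
  yield 11
  yield 12
Therefore result = [9, 10, 80, 11, 12].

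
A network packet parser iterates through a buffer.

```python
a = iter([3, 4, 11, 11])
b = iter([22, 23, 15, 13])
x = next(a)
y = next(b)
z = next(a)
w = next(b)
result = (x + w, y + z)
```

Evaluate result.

Step 1: a iterates [3, 4, 11, 11], b iterates [22, 23, 15, 13].
Step 2: x = next(a) = 3, y = next(b) = 22.
Step 3: z = next(a) = 4, w = next(b) = 23.
Step 4: result = (3 + 23, 22 + 4) = (26, 26).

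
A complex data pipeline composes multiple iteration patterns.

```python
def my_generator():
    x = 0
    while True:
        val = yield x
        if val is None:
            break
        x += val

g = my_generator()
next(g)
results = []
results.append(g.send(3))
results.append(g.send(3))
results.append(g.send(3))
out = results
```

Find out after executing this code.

Step 1: next(g) -> yield 0.
Step 2: send(3) -> x = 3, yield 3.
Step 3: send(3) -> x = 6, yield 6.
Step 4: send(3) -> x = 9, yield 9.
Therefore out = [3, 6, 9].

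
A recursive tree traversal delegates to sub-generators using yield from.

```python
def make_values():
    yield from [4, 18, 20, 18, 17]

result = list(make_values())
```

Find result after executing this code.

Step 1: yield from delegates to the iterable, yielding each element.
Step 2: Collected values: [4, 18, 20, 18, 17].
Therefore result = [4, 18, 20, 18, 17].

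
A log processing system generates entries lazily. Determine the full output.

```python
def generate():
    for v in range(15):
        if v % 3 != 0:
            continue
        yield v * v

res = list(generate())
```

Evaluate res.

Step 1: Only yield v**2 when v is divisible by 3:
  v=0: 0 % 3 == 0, yield 0**2 = 0
  v=3: 3 % 3 == 0, yield 3**2 = 9
  v=6: 6 % 3 == 0, yield 6**2 = 36
  v=9: 9 % 3 == 0, yield 9**2 = 81
  v=12: 12 % 3 == 0, yield 12**2 = 144
Therefore res = [0, 9, 36, 81, 144].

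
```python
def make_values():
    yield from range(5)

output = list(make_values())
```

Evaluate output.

Step 1: yield from delegates to the iterable, yielding each element.
Step 2: Collected values: [0, 1, 2, 3, 4].
Therefore output = [0, 1, 2, 3, 4].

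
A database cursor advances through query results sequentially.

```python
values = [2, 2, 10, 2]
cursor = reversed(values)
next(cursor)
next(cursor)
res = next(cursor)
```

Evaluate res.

Step 1: reversed([2, 2, 10, 2]) gives iterator: [2, 10, 2, 2].
Step 2: First next() = 2, second next() = 10.
Step 3: Third next() = 2.
Therefore res = 2.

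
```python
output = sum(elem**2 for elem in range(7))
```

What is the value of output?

Step 1: Compute elem**2 for each elem in range(7):
  elem=0: 0**2 = 0
  elem=1: 1**2 = 1
  elem=2: 2**2 = 4
  elem=3: 3**2 = 9
  elem=4: 4**2 = 16
  elem=5: 5**2 = 25
  elem=6: 6**2 = 36
Step 2: sum = 0 + 1 + 4 + 9 + 16 + 25 + 36 = 91.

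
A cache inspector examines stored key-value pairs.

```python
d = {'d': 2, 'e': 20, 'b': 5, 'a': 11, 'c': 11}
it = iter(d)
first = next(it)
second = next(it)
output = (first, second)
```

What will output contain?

Step 1: iter(d) iterates over keys: ['d', 'e', 'b', 'a', 'c'].
Step 2: first = next(it) = 'd', second = next(it) = 'e'.
Therefore output = ('d', 'e').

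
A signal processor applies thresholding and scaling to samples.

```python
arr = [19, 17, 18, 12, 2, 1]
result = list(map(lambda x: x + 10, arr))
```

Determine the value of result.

Step 1: Apply lambda x: x + 10 to each element:
  19 -> 29
  17 -> 27
  18 -> 28
  12 -> 22
  2 -> 12
  1 -> 11
Therefore result = [29, 27, 28, 22, 12, 11].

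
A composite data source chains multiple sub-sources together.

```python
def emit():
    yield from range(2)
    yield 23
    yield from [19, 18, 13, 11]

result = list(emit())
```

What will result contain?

Step 1: Trace yields in order:
  yield 0
  yield 1
  yield 23
  yield 19
  yield 18
  yield 13
  yield 11
Therefore result = [0, 1, 23, 19, 18, 13, 11].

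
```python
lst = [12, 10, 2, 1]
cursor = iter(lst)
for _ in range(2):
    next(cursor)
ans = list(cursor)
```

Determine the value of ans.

Step 1: Create iterator over [12, 10, 2, 1].
Step 2: Advance 2 positions (consuming [12, 10]).
Step 3: list() collects remaining elements: [2, 1].
Therefore ans = [2, 1].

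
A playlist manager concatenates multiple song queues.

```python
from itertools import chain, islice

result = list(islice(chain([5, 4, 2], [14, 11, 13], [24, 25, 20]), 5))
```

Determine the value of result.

Step 1: chain([5, 4, 2], [14, 11, 13], [24, 25, 20]) = [5, 4, 2, 14, 11, 13, 24, 25, 20].
Step 2: islice takes first 5 elements: [5, 4, 2, 14, 11].
Therefore result = [5, 4, 2, 14, 11].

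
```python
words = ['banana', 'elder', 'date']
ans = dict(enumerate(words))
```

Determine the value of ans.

Step 1: enumerate pairs indices with words:
  0 -> 'banana'
  1 -> 'elder'
  2 -> 'date'
Therefore ans = {0: 'banana', 1: 'elder', 2: 'date'}.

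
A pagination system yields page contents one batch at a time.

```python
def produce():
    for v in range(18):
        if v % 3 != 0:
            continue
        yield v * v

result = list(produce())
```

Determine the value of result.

Step 1: Only yield v**2 when v is divisible by 3:
  v=0: 0 % 3 == 0, yield 0**2 = 0
  v=3: 3 % 3 == 0, yield 3**2 = 9
  v=6: 6 % 3 == 0, yield 6**2 = 36
  v=9: 9 % 3 == 0, yield 9**2 = 81
  v=12: 12 % 3 == 0, yield 12**2 = 144
  v=15: 15 % 3 == 0, yield 15**2 = 225
Therefore result = [0, 9, 36, 81, 144, 225].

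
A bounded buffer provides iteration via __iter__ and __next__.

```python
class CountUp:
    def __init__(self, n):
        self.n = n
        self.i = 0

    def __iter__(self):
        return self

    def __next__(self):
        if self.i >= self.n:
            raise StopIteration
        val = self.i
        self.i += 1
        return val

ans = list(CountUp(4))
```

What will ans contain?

Step 1: CountUp(4) creates an iterator counting 0 to 3.
Step 2: list() consumes all values: [0, 1, 2, 3].
Therefore ans = [0, 1, 2, 3].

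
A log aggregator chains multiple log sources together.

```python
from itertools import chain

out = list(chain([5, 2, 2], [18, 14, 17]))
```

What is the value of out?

Step 1: chain() concatenates iterables: [5, 2, 2] + [18, 14, 17].
Therefore out = [5, 2, 2, 18, 14, 17].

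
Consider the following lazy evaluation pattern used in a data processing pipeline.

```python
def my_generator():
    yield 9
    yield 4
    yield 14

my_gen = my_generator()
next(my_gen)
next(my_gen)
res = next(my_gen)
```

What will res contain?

Step 1: my_generator() creates a generator.
Step 2: next(my_gen) yields 9 (consumed and discarded).
Step 3: next(my_gen) yields 4 (consumed and discarded).
Step 4: next(my_gen) yields 14, assigned to res.
Therefore res = 14.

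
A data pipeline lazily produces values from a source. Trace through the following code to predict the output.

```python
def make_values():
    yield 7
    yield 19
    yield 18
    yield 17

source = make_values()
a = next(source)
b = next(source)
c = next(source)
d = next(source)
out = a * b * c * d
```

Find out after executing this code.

Step 1: Create generator and consume all values:
  a = next(source) = 7
  b = next(source) = 19
  c = next(source) = 18
  d = next(source) = 17
Step 2: out = 7 * 19 * 18 * 17 = 40698.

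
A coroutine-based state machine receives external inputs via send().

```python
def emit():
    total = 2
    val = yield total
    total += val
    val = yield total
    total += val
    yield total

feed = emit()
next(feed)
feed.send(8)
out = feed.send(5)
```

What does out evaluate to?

Step 1: next() -> yield total=2.
Step 2: send(8) -> val=8, total = 2+8 = 10, yield 10.
Step 3: send(5) -> val=5, total = 10+5 = 15, yield 15.
Therefore out = 15.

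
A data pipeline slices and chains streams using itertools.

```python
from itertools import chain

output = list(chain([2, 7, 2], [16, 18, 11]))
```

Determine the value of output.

Step 1: chain() concatenates iterables: [2, 7, 2] + [16, 18, 11].
Therefore output = [2, 7, 2, 16, 18, 11].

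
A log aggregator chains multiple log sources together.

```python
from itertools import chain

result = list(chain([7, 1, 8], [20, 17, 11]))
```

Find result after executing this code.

Step 1: chain() concatenates iterables: [7, 1, 8] + [20, 17, 11].
Therefore result = [7, 1, 8, 20, 17, 11].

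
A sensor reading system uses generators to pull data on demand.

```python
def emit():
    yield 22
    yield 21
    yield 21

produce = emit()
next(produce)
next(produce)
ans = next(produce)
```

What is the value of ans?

Step 1: emit() creates a generator.
Step 2: next(produce) yields 22 (consumed and discarded).
Step 3: next(produce) yields 21 (consumed and discarded).
Step 4: next(produce) yields 21, assigned to ans.
Therefore ans = 21.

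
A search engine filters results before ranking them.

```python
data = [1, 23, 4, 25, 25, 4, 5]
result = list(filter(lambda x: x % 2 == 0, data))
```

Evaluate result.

Step 1: Filter elements divisible by 2:
  1 % 2 = 1: removed
  23 % 2 = 1: removed
  4 % 2 = 0: kept
  25 % 2 = 1: removed
  25 % 2 = 1: removed
  4 % 2 = 0: kept
  5 % 2 = 1: removed
Therefore result = [4, 4].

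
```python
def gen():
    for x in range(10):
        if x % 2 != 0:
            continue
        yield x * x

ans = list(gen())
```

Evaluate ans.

Step 1: Only yield x**2 when x is divisible by 2:
  x=0: 0 % 2 == 0, yield 0**2 = 0
  x=2: 2 % 2 == 0, yield 2**2 = 4
  x=4: 4 % 2 == 0, yield 4**2 = 16
  x=6: 6 % 2 == 0, yield 6**2 = 36
  x=8: 8 % 2 == 0, yield 8**2 = 64
Therefore ans = [0, 4, 16, 36, 64].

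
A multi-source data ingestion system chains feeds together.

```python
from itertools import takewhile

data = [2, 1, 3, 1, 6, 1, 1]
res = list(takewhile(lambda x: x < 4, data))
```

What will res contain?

Step 1: takewhile stops at first element >= 4:
  2 < 4: take
  1 < 4: take
  3 < 4: take
  1 < 4: take
  6 >= 4: stop
Therefore res = [2, 1, 3, 1].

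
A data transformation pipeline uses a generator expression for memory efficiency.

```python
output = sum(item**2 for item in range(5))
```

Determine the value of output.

Step 1: Compute item**2 for each item in range(5):
  item=0: 0**2 = 0
  item=1: 1**2 = 1
  item=2: 2**2 = 4
  item=3: 3**2 = 9
  item=4: 4**2 = 16
Step 2: sum = 0 + 1 + 4 + 9 + 16 = 30.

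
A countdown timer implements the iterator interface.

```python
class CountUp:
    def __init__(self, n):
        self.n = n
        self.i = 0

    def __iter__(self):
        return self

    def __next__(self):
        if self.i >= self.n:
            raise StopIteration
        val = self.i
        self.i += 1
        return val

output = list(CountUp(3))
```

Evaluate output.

Step 1: CountUp(3) creates an iterator counting 0 to 2.
Step 2: list() consumes all values: [0, 1, 2].
Therefore output = [0, 1, 2].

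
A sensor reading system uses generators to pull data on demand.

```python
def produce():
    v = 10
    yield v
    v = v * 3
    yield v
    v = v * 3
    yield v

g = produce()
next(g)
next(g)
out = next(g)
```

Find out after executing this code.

Step 1: Trace through generator execution:
  Yield 1: v starts at 10, yield 10
  Yield 2: v = 10 * 3 = 30, yield 30
  Yield 3: v = 30 * 3 = 90, yield 90
Step 2: First next() gets 10, second next() gets the second value, third next() yields 90.
Therefore out = 90.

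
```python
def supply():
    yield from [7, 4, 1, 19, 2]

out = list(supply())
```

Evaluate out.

Step 1: yield from delegates to the iterable, yielding each element.
Step 2: Collected values: [7, 4, 1, 19, 2].
Therefore out = [7, 4, 1, 19, 2].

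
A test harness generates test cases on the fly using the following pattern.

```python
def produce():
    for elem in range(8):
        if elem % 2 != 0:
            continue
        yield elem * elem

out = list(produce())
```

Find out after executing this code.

Step 1: Only yield elem**2 when elem is divisible by 2:
  elem=0: 0 % 2 == 0, yield 0**2 = 0
  elem=2: 2 % 2 == 0, yield 2**2 = 4
  elem=4: 4 % 2 == 0, yield 4**2 = 16
  elem=6: 6 % 2 == 0, yield 6**2 = 36
Therefore out = [0, 4, 16, 36].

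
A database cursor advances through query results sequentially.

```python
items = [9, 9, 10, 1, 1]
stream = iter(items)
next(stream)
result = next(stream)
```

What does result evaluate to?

Step 1: Create iterator over [9, 9, 10, 1, 1].
Step 2: next() consumes 9.
Step 3: next() returns 9.
Therefore result = 9.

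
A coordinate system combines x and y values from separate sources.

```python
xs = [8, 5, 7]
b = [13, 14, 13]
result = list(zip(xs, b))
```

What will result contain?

Step 1: zip pairs elements at same index:
  Index 0: (8, 13)
  Index 1: (5, 14)
  Index 2: (7, 13)
Therefore result = [(8, 13), (5, 14), (7, 13)].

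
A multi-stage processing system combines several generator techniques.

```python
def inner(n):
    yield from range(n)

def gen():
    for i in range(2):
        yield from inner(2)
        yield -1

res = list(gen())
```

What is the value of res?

Step 1: For each i in range(2):
  i=0: yield from inner(2) -> [0, 1], then yield -1
  i=1: yield from inner(2) -> [0, 1], then yield -1
Therefore res = [0, 1, -1, 0, 1, -1].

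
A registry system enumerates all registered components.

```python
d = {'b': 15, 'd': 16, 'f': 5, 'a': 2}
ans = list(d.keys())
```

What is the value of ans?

Step 1: d.keys() returns the dictionary keys in insertion order.
Therefore ans = ['b', 'd', 'f', 'a'].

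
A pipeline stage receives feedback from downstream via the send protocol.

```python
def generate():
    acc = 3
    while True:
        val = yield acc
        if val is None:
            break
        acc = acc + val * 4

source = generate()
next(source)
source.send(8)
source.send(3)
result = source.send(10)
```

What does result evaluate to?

Step 1: next() -> yield acc=3.
Step 2: send(8) -> val=8, acc = 3 + 8*4 = 35, yield 35.
Step 3: send(3) -> val=3, acc = 35 + 3*4 = 47, yield 47.
Step 4: send(10) -> val=10, acc = 47 + 10*4 = 87, yield 87.
Therefore result = 87.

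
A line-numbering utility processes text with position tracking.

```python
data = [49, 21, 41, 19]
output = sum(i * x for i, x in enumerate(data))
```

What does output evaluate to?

Step 1: Compute i * x for each (i, x) in enumerate([49, 21, 41, 19]):
  i=0, x=49: 0*49 = 0
  i=1, x=21: 1*21 = 21
  i=2, x=41: 2*41 = 82
  i=3, x=19: 3*19 = 57
Step 2: sum = 0 + 21 + 82 + 57 = 160.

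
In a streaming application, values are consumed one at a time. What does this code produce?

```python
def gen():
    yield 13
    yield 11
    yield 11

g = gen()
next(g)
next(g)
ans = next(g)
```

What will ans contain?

Step 1: gen() creates a generator.
Step 2: next(g) yields 13 (consumed and discarded).
Step 3: next(g) yields 11 (consumed and discarded).
Step 4: next(g) yields 11, assigned to ans.
Therefore ans = 11.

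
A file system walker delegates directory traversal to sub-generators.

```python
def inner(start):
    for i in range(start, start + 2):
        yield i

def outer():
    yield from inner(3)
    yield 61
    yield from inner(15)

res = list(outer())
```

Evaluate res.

Step 1: outer() delegates to inner(3):
  yield 3
  yield 4
Step 2: yield 61
Step 3: Delegates to inner(15):
  yield 15
  yield 16
Therefore res = [3, 4, 61, 15, 16].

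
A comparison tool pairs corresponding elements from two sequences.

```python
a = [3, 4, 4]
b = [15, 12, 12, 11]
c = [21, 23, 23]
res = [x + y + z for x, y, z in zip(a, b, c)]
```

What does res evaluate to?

Step 1: zip three lists (truncates to shortest, len=3):
  3 + 15 + 21 = 39
  4 + 12 + 23 = 39
  4 + 12 + 23 = 39
Therefore res = [39, 39, 39].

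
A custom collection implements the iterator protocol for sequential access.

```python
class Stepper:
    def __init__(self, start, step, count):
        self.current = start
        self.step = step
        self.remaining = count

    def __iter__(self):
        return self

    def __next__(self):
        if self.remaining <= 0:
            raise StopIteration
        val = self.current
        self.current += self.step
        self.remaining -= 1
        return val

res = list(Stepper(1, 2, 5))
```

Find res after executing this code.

Step 1: Stepper starts at 1, increments by 2, for 5 steps:
  Yield 1, then current += 2
  Yield 3, then current += 2
  Yield 5, then current += 2
  Yield 7, then current += 2
  Yield 9, then current += 2
Therefore res = [1, 3, 5, 7, 9].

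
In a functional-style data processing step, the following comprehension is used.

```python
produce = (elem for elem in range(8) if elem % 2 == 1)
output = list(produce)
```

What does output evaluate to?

Step 1: Filter range(8) keeping only odd values:
  elem=0: even, excluded
  elem=1: odd, included
  elem=2: even, excluded
  elem=3: odd, included
  elem=4: even, excluded
  elem=5: odd, included
  elem=6: even, excluded
  elem=7: odd, included
Therefore output = [1, 3, 5, 7].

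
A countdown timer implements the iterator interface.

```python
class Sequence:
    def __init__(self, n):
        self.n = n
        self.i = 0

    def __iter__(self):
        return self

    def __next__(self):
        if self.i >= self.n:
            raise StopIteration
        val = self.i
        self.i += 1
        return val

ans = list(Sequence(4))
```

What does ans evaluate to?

Step 1: Sequence(4) creates an iterator counting 0 to 3.
Step 2: list() consumes all values: [0, 1, 2, 3].
Therefore ans = [0, 1, 2, 3].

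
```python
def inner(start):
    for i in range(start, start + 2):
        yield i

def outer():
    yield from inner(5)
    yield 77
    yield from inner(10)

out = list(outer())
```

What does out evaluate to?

Step 1: outer() delegates to inner(5):
  yield 5
  yield 6
Step 2: yield 77
Step 3: Delegates to inner(10):
  yield 10
  yield 11
Therefore out = [5, 6, 77, 10, 11].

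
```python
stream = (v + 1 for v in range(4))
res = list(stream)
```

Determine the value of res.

Step 1: For each v in range(4), compute v+1:
  v=0: 0+1 = 1
  v=1: 1+1 = 2
  v=2: 2+1 = 3
  v=3: 3+1 = 4
Therefore res = [1, 2, 3, 4].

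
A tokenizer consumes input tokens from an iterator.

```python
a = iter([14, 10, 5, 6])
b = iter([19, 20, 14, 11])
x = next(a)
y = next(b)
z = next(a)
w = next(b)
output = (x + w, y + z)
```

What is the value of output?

Step 1: a iterates [14, 10, 5, 6], b iterates [19, 20, 14, 11].
Step 2: x = next(a) = 14, y = next(b) = 19.
Step 3: z = next(a) = 10, w = next(b) = 20.
Step 4: output = (14 + 20, 19 + 10) = (34, 29).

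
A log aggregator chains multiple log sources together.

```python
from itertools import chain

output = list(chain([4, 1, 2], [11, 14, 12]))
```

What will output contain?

Step 1: chain() concatenates iterables: [4, 1, 2] + [11, 14, 12].
Therefore output = [4, 1, 2, 11, 14, 12].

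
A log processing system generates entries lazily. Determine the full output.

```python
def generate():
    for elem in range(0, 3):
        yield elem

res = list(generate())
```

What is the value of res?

Step 1: The generator yields each value from range(0, 3).
Step 2: list() consumes all yields: [0, 1, 2].
Therefore res = [0, 1, 2].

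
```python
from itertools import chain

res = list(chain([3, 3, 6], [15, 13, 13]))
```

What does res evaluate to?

Step 1: chain() concatenates iterables: [3, 3, 6] + [15, 13, 13].
Therefore res = [3, 3, 6, 15, 13, 13].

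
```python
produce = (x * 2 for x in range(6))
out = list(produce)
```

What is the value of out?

Step 1: For each x in range(6), compute x*2:
  x=0: 0*2 = 0
  x=1: 1*2 = 2
  x=2: 2*2 = 4
  x=3: 3*2 = 6
  x=4: 4*2 = 8
  x=5: 5*2 = 10
Therefore out = [0, 2, 4, 6, 8, 10].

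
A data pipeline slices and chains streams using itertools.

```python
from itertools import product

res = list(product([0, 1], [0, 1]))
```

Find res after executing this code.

Step 1: product([0, 1], [0, 1]) gives all pairs:
  (0, 0)
  (0, 1)
  (1, 0)
  (1, 1)
Therefore res = [(0, 0), (0, 1), (1, 0), (1, 1)].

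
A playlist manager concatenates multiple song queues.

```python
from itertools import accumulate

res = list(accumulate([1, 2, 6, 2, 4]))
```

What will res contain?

Step 1: accumulate computes running sums:
  + 1 = 1
  + 2 = 3
  + 6 = 9
  + 2 = 11
  + 4 = 15
Therefore res = [1, 3, 9, 11, 15].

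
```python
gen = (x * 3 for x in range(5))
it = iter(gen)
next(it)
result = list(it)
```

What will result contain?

Step 1: Generator produces [0, 3, 6, 9, 12].
Step 2: next(it) consumes first element (0).
Step 3: list(it) collects remaining: [3, 6, 9, 12].
Therefore result = [3, 6, 9, 12].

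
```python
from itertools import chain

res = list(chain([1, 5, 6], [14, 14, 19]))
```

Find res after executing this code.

Step 1: chain() concatenates iterables: [1, 5, 6] + [14, 14, 19].
Therefore res = [1, 5, 6, 14, 14, 19].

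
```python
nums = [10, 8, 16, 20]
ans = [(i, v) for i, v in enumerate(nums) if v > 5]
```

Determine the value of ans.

Step 1: Filter enumerate([10, 8, 16, 20]) keeping v > 5:
  (0, 10): 10 > 5, included
  (1, 8): 8 > 5, included
  (2, 16): 16 > 5, included
  (3, 20): 20 > 5, included
Therefore ans = [(0, 10), (1, 8), (2, 16), (3, 20)].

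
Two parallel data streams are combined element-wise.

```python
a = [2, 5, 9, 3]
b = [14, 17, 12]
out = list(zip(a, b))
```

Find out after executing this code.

Step 1: zip stops at shortest (len(a)=4, len(b)=3):
  Index 0: (2, 14)
  Index 1: (5, 17)
  Index 2: (9, 12)
Step 2: Last element of a (3) has no pair, dropped.
Therefore out = [(2, 14), (5, 17), (9, 12)].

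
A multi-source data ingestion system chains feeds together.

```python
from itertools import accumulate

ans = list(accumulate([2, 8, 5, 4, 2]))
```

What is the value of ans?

Step 1: accumulate computes running sums:
  + 2 = 2
  + 8 = 10
  + 5 = 15
  + 4 = 19
  + 2 = 21
Therefore ans = [2, 10, 15, 19, 21].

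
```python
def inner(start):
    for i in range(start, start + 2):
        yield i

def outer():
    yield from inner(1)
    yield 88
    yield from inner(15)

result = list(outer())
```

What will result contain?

Step 1: outer() delegates to inner(1):
  yield 1
  yield 2
Step 2: yield 88
Step 3: Delegates to inner(15):
  yield 15
  yield 16
Therefore result = [1, 2, 88, 15, 16].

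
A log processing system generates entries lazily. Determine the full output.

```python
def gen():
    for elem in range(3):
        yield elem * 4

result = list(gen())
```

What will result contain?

Step 1: For each elem in range(3), yield elem * 4:
  elem=0: yield 0 * 4 = 0
  elem=1: yield 1 * 4 = 4
  elem=2: yield 2 * 4 = 8
Therefore result = [0, 4, 8].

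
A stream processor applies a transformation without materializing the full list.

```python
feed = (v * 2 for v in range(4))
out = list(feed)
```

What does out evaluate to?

Step 1: For each v in range(4), compute v*2:
  v=0: 0*2 = 0
  v=1: 1*2 = 2
  v=2: 2*2 = 4
  v=3: 3*2 = 6
Therefore out = [0, 2, 4, 6].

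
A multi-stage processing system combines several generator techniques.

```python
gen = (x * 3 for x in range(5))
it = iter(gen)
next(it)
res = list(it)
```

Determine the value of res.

Step 1: Generator produces [0, 3, 6, 9, 12].
Step 2: next(it) consumes first element (0).
Step 3: list(it) collects remaining: [3, 6, 9, 12].
Therefore res = [3, 6, 9, 12].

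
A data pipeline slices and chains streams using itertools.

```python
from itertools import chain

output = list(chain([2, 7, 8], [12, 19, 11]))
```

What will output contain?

Step 1: chain() concatenates iterables: [2, 7, 8] + [12, 19, 11].
Therefore output = [2, 7, 8, 12, 19, 11].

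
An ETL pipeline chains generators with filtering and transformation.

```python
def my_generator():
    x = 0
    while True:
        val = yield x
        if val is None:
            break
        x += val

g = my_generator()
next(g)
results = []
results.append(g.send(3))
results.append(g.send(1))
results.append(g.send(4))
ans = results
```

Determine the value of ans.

Step 1: next(g) -> yield 0.
Step 2: send(3) -> x = 3, yield 3.
Step 3: send(1) -> x = 4, yield 4.
Step 4: send(4) -> x = 8, yield 8.
Therefore ans = [3, 4, 8].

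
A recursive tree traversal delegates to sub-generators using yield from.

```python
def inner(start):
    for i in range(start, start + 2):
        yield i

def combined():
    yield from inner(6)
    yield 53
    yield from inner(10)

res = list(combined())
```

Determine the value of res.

Step 1: combined() delegates to inner(6):
  yield 6
  yield 7
Step 2: yield 53
Step 3: Delegates to inner(10):
  yield 10
  yield 11
Therefore res = [6, 7, 53, 10, 11].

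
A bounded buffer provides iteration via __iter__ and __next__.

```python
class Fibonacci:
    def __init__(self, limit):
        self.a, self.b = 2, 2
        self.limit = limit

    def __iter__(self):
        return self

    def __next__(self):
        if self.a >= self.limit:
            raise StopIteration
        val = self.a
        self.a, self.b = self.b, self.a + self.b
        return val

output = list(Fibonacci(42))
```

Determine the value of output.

Step 1: Fibonacci-like sequence (a=2, b=2) until >= 42:
  Yield 2, then a,b = 2,4
  Yield 2, then a,b = 4,6
  Yield 4, then a,b = 6,10
  Yield 6, then a,b = 10,16
  Yield 10, then a,b = 16,26
  Yield 16, then a,b = 26,42
  Yield 26, then a,b = 42,68
Step 2: 42 >= 42, stop.
Therefore output = [2, 2, 4, 6, 10, 16, 26].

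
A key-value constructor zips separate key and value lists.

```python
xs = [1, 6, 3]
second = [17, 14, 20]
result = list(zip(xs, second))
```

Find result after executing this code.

Step 1: zip pairs elements at same index:
  Index 0: (1, 17)
  Index 1: (6, 14)
  Index 2: (3, 20)
Therefore result = [(1, 17), (6, 14), (3, 20)].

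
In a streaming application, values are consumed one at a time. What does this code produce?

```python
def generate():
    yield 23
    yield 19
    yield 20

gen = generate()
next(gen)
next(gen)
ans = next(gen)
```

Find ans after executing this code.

Step 1: generate() creates a generator.
Step 2: next(gen) yields 23 (consumed and discarded).
Step 3: next(gen) yields 19 (consumed and discarded).
Step 4: next(gen) yields 20, assigned to ans.
Therefore ans = 20.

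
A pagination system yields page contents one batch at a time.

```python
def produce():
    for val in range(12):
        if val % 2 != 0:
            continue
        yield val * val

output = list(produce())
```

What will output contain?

Step 1: Only yield val**2 when val is divisible by 2:
  val=0: 0 % 2 == 0, yield 0**2 = 0
  val=2: 2 % 2 == 0, yield 2**2 = 4
  val=4: 4 % 2 == 0, yield 4**2 = 16
  val=6: 6 % 2 == 0, yield 6**2 = 36
  val=8: 8 % 2 == 0, yield 8**2 = 64
  val=10: 10 % 2 == 0, yield 10**2 = 100
Therefore output = [0, 4, 16, 36, 64, 100].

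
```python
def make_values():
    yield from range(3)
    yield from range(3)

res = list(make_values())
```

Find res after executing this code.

Step 1: Trace yields in order:
  yield 0
  yield 1
  yield 2
  yield 0
  yield 1
  yield 2
Therefore res = [0, 1, 2, 0, 1, 2].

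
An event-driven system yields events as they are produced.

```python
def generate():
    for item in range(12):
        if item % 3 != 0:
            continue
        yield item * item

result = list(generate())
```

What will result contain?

Step 1: Only yield item**2 when item is divisible by 3:
  item=0: 0 % 3 == 0, yield 0**2 = 0
  item=3: 3 % 3 == 0, yield 3**2 = 9
  item=6: 6 % 3 == 0, yield 6**2 = 36
  item=9: 9 % 3 == 0, yield 9**2 = 81
Therefore result = [0, 9, 36, 81].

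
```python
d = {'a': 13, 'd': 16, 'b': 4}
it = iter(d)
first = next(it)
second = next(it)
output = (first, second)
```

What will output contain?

Step 1: iter(d) iterates over keys: ['a', 'd', 'b'].
Step 2: first = next(it) = 'a', second = next(it) = 'd'.
Therefore output = ('a', 'd').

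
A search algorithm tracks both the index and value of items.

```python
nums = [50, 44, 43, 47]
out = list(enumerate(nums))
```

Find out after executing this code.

Step 1: enumerate pairs each element with its index:
  (0, 50)
  (1, 44)
  (2, 43)
  (3, 47)
Therefore out = [(0, 50), (1, 44), (2, 43), (3, 47)].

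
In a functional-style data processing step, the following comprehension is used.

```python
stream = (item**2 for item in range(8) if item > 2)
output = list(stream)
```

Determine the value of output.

Step 1: For range(8), keep item > 2, then square:
  item=0: 0 <= 2, excluded
  item=1: 1 <= 2, excluded
  item=2: 2 <= 2, excluded
  item=3: 3 > 2, yield 3**2 = 9
  item=4: 4 > 2, yield 4**2 = 16
  item=5: 5 > 2, yield 5**2 = 25
  item=6: 6 > 2, yield 6**2 = 36
  item=7: 7 > 2, yield 7**2 = 49
Therefore output = [9, 16, 25, 36, 49].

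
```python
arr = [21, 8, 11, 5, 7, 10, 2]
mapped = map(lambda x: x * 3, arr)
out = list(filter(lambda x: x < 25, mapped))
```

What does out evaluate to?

Step 1: Map x * 3:
  21 -> 63
  8 -> 24
  11 -> 33
  5 -> 15
  7 -> 21
  10 -> 30
  2 -> 6
Step 2: Filter for < 25:
  63: removed
  24: kept
  33: removed
  15: kept
  21: kept
  30: removed
  6: kept
Therefore out = [24, 15, 21, 6].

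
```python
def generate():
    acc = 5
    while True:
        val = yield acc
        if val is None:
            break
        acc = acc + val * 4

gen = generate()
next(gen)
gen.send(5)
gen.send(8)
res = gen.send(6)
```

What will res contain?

Step 1: next() -> yield acc=5.
Step 2: send(5) -> val=5, acc = 5 + 5*4 = 25, yield 25.
Step 3: send(8) -> val=8, acc = 25 + 8*4 = 57, yield 57.
Step 4: send(6) -> val=6, acc = 57 + 6*4 = 81, yield 81.
Therefore res = 81.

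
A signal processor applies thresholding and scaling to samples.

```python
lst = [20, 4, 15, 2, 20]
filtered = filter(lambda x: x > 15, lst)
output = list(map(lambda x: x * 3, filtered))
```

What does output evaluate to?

Step 1: Filter lst for elements > 15:
  20: kept
  4: removed
  15: removed
  2: removed
  20: kept
Step 2: Map x * 3 on filtered [20, 20]:
  20 -> 60
  20 -> 60
Therefore output = [60, 60].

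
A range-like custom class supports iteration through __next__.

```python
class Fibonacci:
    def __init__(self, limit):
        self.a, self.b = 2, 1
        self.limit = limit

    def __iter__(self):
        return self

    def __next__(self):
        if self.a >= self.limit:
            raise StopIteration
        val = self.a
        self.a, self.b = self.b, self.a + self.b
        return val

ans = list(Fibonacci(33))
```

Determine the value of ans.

Step 1: Fibonacci-like sequence (a=2, b=1) until >= 33:
  Yield 2, then a,b = 1,3
  Yield 1, then a,b = 3,4
  Yield 3, then a,b = 4,7
  Yield 4, then a,b = 7,11
  Yield 7, then a,b = 11,18
  Yield 11, then a,b = 18,29
  Yield 18, then a,b = 29,47
  Yield 29, then a,b = 47,76
Step 2: 47 >= 33, stop.
Therefore ans = [2, 1, 3, 4, 7, 11, 18, 29].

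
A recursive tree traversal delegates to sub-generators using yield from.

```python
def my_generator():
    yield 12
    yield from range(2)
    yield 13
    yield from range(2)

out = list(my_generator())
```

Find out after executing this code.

Step 1: Trace yields in order:
  yield 12
  yield 0
  yield 1
  yield 13
  yield 0
  yield 1
Therefore out = [12, 0, 1, 13, 0, 1].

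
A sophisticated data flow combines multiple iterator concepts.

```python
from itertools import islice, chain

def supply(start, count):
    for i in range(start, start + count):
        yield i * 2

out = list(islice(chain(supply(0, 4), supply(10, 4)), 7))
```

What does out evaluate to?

Step 1: supply(0, 4) yields [0, 2, 4, 6].
Step 2: supply(10, 4) yields [20, 22, 24, 26].
Step 3: chain concatenates: [0, 2, 4, 6, 20, 22, 24, 26].
Step 4: islice takes first 7: [0, 2, 4, 6, 20, 22, 24].
Therefore out = [0, 2, 4, 6, 20, 22, 24].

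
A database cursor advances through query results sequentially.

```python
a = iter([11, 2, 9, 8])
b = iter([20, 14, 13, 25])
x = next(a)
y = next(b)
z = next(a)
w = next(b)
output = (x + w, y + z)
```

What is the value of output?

Step 1: a iterates [11, 2, 9, 8], b iterates [20, 14, 13, 25].
Step 2: x = next(a) = 11, y = next(b) = 20.
Step 3: z = next(a) = 2, w = next(b) = 14.
Step 4: output = (11 + 14, 20 + 2) = (25, 22).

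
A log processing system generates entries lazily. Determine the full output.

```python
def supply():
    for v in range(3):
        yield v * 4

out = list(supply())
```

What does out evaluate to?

Step 1: For each v in range(3), yield v * 4:
  v=0: yield 0 * 4 = 0
  v=1: yield 1 * 4 = 4
  v=2: yield 2 * 4 = 8
Therefore out = [0, 4, 8].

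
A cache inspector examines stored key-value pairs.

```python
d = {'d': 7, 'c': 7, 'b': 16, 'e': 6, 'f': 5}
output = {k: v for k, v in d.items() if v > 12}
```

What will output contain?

Step 1: Filter items where value > 12:
  'd': 7 <= 12: removed
  'c': 7 <= 12: removed
  'b': 16 > 12: kept
  'e': 6 <= 12: removed
  'f': 5 <= 12: removed
Therefore output = {'b': 16}.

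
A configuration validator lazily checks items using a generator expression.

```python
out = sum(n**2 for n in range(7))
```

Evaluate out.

Step 1: Compute n**2 for each n in range(7):
  n=0: 0**2 = 0
  n=1: 1**2 = 1
  n=2: 2**2 = 4
  n=3: 3**2 = 9
  n=4: 4**2 = 16
  n=5: 5**2 = 25
  n=6: 6**2 = 36
Step 2: sum = 0 + 1 + 4 + 9 + 16 + 25 + 36 = 91.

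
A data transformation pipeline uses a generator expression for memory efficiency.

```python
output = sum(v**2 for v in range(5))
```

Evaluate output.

Step 1: Compute v**2 for each v in range(5):
  v=0: 0**2 = 0
  v=1: 1**2 = 1
  v=2: 2**2 = 4
  v=3: 3**2 = 9
  v=4: 4**2 = 16
Step 2: sum = 0 + 1 + 4 + 9 + 16 = 30.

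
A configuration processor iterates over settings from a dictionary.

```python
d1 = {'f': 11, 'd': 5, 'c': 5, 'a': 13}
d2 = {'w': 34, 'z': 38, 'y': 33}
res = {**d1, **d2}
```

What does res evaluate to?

Step 1: Merge d1 and d2 (d2 values override on key conflicts).
Step 2: d1 has keys ['f', 'd', 'c', 'a'], d2 has keys ['w', 'z', 'y'].
Therefore res = {'f': 11, 'd': 5, 'c': 5, 'a': 13, 'w': 34, 'z': 38, 'y': 33}.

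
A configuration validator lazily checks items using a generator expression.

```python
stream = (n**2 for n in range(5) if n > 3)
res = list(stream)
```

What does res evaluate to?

Step 1: For range(5), keep n > 3, then square:
  n=0: 0 <= 3, excluded
  n=1: 1 <= 3, excluded
  n=2: 2 <= 3, excluded
  n=3: 3 <= 3, excluded
  n=4: 4 > 3, yield 4**2 = 16
Therefore res = [16].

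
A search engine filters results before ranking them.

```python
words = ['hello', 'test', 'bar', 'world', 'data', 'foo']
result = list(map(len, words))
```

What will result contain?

Step 1: Map len() to each word:
  'hello' -> 5
  'test' -> 4
  'bar' -> 3
  'world' -> 5
  'data' -> 4
  'foo' -> 3
Therefore result = [5, 4, 3, 5, 4, 3].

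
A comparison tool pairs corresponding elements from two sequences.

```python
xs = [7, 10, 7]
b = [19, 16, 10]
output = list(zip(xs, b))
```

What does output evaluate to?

Step 1: zip pairs elements at same index:
  Index 0: (7, 19)
  Index 1: (10, 16)
  Index 2: (7, 10)
Therefore output = [(7, 19), (10, 16), (7, 10)].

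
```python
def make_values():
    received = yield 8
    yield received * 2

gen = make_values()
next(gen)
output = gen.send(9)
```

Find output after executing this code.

Step 1: next(gen) advances to first yield, producing 8.
Step 2: send(9) resumes, received = 9.
Step 3: yield received * 2 = 9 * 2 = 18.
Therefore output = 18.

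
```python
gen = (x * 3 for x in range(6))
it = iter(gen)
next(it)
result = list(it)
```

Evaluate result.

Step 1: Generator produces [0, 3, 6, 9, 12, 15].
Step 2: next(it) consumes first element (0).
Step 3: list(it) collects remaining: [3, 6, 9, 12, 15].
Therefore result = [3, 6, 9, 12, 15].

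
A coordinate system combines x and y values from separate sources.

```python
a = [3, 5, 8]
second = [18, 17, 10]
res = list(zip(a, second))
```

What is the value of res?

Step 1: zip pairs elements at same index:
  Index 0: (3, 18)
  Index 1: (5, 17)
  Index 2: (8, 10)
Therefore res = [(3, 18), (5, 17), (8, 10)].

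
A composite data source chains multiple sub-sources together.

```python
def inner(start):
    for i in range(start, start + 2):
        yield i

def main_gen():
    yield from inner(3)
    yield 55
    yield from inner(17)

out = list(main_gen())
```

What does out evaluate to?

Step 1: main_gen() delegates to inner(3):
  yield 3
  yield 4
Step 2: yield 55
Step 3: Delegates to inner(17):
  yield 17
  yield 18
Therefore out = [3, 4, 55, 17, 18].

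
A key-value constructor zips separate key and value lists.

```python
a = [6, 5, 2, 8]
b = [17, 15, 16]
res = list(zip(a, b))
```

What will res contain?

Step 1: zip stops at shortest (len(a)=4, len(b)=3):
  Index 0: (6, 17)
  Index 1: (5, 15)
  Index 2: (2, 16)
Step 2: Last element of a (8) has no pair, dropped.
Therefore res = [(6, 17), (5, 15), (2, 16)].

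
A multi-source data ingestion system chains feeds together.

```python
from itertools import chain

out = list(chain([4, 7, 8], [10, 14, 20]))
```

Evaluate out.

Step 1: chain() concatenates iterables: [4, 7, 8] + [10, 14, 20].
Therefore out = [4, 7, 8, 10, 14, 20].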